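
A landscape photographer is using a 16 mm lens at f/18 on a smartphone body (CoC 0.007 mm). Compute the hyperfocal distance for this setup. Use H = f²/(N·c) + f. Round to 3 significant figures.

Hyperfocal distance H = f²/(N·c) + f = 16²/(18 × 0.007) + 16 = 256/0.126 + 16 ≈ 2047.7 mm ≈ 2.05 m.

2.05 m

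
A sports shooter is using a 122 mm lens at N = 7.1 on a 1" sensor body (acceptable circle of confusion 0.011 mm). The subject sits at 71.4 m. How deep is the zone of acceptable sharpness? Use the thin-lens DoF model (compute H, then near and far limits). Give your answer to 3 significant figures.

Hyperfocal distance H = f²/(N·c) + f = 122²/(7.1 × 0.011) + 122 = 14884/0.0781 + 122 ≈ 190698.2 mm ≈ 190.7 m.
Near limit Dn = s·(H − f)/(H + s − 2f) = 71400 × (190698.2 − 122) / (190698.2 + 71400 − 2 × 122) = 71400 × 190576.2 / 261854.2 ≈ 51965 mm.
Far limit Df = s·(H − f)/(H − s) = 71400 × (190698.2 − 122) / (190698.2 − 71400) = 71400 × 190576.2 / 119298.2 ≈ 114060 mm.
Depth of field = Df − Dn = 114060 − 51965 ≈ 62095 mm ≈ 62.1 m.

62.1 m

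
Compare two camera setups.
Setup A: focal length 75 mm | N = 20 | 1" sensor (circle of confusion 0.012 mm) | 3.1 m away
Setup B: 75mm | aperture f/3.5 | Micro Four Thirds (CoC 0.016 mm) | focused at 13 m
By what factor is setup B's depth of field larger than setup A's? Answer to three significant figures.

Setup A: H = 75²/(20×0.012) + 75 ≈ 23512.5 mm; DoF = Df − Dn = 3559.40 − 2745.63 ≈ 813.77 mm.
Setup B: H = 75²/(3.5×0.016) + 75 ≈ 100521.4 mm; DoF = Df − Dn = 14919.8 − 11517.9 ≈ 3401.9 mm.
Ratio = 3401.9 / 813.77 ≈ 4.18.

4.18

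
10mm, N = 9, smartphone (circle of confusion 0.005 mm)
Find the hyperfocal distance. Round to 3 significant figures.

Hyperfocal distance H = f²/(N·c) + f = 10²/(9 × 0.005) + 10 = 100/0.045 + 10 ≈ 2232.2 mm ≈ 2.23 m.

2.23 m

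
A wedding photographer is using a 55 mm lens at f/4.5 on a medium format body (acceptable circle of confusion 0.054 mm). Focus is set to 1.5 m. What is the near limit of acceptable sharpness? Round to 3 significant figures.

Hyperfocal distance H = f²/(N·c) + f = 55²/(4.5 × 0.054) + 55 = 3025/0.243 + 55 ≈ 12503.6 mm ≈ 12.50 m.
Near limit Dn = s·(H − f)/(H + s − 2f) = 1500 × (12503.6 − 55) / (12503.6 + 1500 − 2 × 55) = 1500 × 12448.6 / 13893.6 ≈ 1344.0 mm ≈ 1.34 m.

1.34 m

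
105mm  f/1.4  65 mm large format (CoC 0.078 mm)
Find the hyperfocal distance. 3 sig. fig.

Hyperfocal distance H = f²/(N·c) + f = 105²/(1.4 × 0.078) + 105 = 11025/0.1092 + 105 ≈ 101066.5 mm ≈ 101 m.

101 m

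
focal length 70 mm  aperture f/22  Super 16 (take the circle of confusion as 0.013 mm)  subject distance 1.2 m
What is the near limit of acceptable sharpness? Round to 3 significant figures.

1.13 m

Hyperfocal distance H = f²/(N·c) + f = 70²/(22 × 0.013) + 70 = 4900/0.286 + 70 ≈ 17202.9 mm ≈ 17.20 m.
Near limit Dn = s·(H − f)/(H + s − 2f) = 1200 × (17202.9 − 70) / (17202.9 + 1200 − 2 × 70) = 1200 × 17132.9 / 18262.9 ≈ 1125.8 mm ≈ 1.13 m.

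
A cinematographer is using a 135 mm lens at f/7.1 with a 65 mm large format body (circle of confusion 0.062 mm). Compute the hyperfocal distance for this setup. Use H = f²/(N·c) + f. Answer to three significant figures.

Hyperfocal distance H = f²/(N·c) + f = 135²/(7.1 × 0.062) + 135 = 18225/0.4402 + 135 ≈ 41536.6 mm ≈ 41.5 m.

41.5 m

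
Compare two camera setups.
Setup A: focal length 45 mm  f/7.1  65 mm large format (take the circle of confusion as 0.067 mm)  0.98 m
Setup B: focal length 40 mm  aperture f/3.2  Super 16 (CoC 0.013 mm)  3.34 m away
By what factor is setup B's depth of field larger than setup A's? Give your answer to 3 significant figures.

1.28

Setup A: H = 45²/(7.1×0.067) + 45 ≈ 4301.9 mm; DoF = Df − Dn = 1255.84 − 803.51 ≈ 452.33 mm.
Setup B: H = 40²/(3.2×0.013) + 40 ≈ 38501.5 mm; DoF = Df − Dn = 3653.47 − 3076.07 ≈ 577.40 mm.
Ratio = 577.40 / 452.33 ≈ 1.28.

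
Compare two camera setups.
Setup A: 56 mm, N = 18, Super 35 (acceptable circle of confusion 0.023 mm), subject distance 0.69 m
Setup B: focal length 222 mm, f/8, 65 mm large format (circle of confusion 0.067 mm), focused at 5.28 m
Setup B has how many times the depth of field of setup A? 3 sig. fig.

Setup A: H = 56²/(18×0.023) + 56 ≈ 7630.9 mm; DoF = Df − Dn = 753.03 − 636.71 ≈ 116.32 mm.
Setup B: H = 222²/(8×0.067) + 222 ≈ 92169.8 mm; DoF = Df − Dn = 5587.36 − 5004.69 ≈ 582.67 mm.
Ratio = 582.67 / 116.32 ≈ 5.01.

5.01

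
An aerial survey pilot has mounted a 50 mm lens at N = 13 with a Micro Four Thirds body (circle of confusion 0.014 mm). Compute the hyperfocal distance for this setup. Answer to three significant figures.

13.8 m

Hyperfocal distance H = f²/(N·c) + f = 50²/(13 × 0.014) + 50 = 2500/0.182 + 50 ≈ 13786.3 mm ≈ 13.8 m.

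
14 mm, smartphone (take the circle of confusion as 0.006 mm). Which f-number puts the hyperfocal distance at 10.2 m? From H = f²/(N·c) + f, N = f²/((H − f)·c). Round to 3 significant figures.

f/3.21

Rearrange H = f²/(N·c) + f for N: N = f² / ((H − f)·c).
N = 14² / ((10200 − 14) × 0.006) = 196 / 61.12 ≈ 3.21.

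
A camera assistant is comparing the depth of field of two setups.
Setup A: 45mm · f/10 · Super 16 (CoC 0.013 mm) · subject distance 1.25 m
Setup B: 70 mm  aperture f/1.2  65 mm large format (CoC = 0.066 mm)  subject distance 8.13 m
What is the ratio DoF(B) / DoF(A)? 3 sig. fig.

11.1

Setup A: H = 45²/(10×0.013) + 45 ≈ 15621.9 mm; DoF = Df − Dn = 1354.81 − 1160.25 ≈ 194.56 mm.
Setup B: H = 70²/(1.2×0.066) + 70 ≈ 61938.7 mm; DoF = Df − Dn = 9347.8 − 7192.9 ≈ 2154.9 mm.
Ratio = 2154.9 / 194.56 ≈ 11.1.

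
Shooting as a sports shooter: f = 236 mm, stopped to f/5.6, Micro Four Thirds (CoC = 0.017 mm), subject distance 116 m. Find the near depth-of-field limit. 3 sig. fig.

96.8 m

Hyperfocal distance H = f²/(N·c) + f = 236²/(5.6 × 0.017) + 236 = 55696/0.0952 + 236 ≈ 585278.0 mm ≈ 585.3 m.
Near limit Dn = s·(H − f)/(H + s − 2f) = 116000 × (585278.0 − 236) / (585278.0 + 116000 − 2 × 236) = 116000 × 585042.0 / 700806.0 ≈ 96838 mm ≈ 96.8 m.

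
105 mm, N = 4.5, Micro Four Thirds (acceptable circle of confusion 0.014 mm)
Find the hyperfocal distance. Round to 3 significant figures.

Hyperfocal distance H = f²/(N·c) + f = 105²/(4.5 × 0.014) + 105 = 11025/0.063 + 105 ≈ 175105.0 mm ≈ 175 m.

175 m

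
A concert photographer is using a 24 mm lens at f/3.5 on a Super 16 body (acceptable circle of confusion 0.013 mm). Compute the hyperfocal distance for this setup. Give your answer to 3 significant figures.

12.7 m

Hyperfocal distance H = f²/(N·c) + f = 24²/(3.5 × 0.013) + 24 = 576/0.0455 + 24 ≈ 12683.3 mm ≈ 12.7 m.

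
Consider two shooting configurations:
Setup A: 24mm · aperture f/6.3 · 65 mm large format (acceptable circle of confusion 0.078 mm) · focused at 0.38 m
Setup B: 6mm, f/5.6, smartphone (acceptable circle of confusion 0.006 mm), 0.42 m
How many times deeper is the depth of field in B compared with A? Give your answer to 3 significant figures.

Setup A: H = 24²/(6.3×0.078) + 24 ≈ 1196.2 mm; DoF = Df − Dn = 545.75 − 291.48 ≈ 254.27 mm.
Setup B: H = 6²/(5.6×0.006) + 6 ≈ 1077.4 mm; DoF = Df − Dn = 684.49 − 302.94 ≈ 381.55 mm.
Ratio = 381.55 / 254.27 ≈ 1.50.

1.50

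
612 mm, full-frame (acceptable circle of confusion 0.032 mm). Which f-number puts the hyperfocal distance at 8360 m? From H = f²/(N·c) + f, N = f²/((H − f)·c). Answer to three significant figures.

f/1.40

Rearrange H = f²/(N·c) + f for N: N = f² / ((H − f)·c).
N = 612² / ((8360000 − 612) × 0.032) = 374544 / 267500 ≈ 1.40.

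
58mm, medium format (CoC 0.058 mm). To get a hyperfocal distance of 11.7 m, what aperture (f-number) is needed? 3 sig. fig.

Rearrange H = f²/(N·c) + f for N: N = f² / ((H − f)·c).
N = 58² / ((11700 − 58) × 0.058) = 3364 / 675.2 ≈ 4.98.

f/4.98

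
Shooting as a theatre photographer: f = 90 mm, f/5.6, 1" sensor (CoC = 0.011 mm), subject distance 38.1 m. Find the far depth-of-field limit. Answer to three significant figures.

53.6 m

Hyperfocal distance H = f²/(N·c) + f = 90²/(5.6 × 0.011) + 90 = 8100/0.0616 + 90 ≈ 131583.5 mm ≈ 131.6 m.
Far limit Df = s·(H − f)/(H − s) = 38100 × (131583.5 − 90) / (131583.5 − 38100) = 38100 × 131493.5 / 93483.5 ≈ 53591 mm ≈ 53.6 m.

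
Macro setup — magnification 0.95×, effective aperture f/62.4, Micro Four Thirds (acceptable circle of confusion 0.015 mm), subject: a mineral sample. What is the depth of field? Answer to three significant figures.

At magnification m, DoF ≈ 2·N_eff·c/m² = 2 × 62.4 × 0.015 / 0.95² = 1.872 / 0.9025 ≈ 2.07 mm.

2.07 mm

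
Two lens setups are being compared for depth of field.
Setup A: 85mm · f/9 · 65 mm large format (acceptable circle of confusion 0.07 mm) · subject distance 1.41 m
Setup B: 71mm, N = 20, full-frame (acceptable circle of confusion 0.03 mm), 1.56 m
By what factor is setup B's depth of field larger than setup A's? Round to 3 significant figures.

Setup A: H = 85²/(9×0.07) + 85 ≈ 11553.3 mm; DoF = Df − Dn = 1594.19 − 1263.97 ≈ 330.22 mm.
Setup B: H = 71²/(20×0.03) + 71 ≈ 8472.7 mm; DoF = Df − Dn = 1896.03 − 1325.15 ≈ 570.88 mm.
Ratio = 570.88 / 330.22 ≈ 1.73.

1.73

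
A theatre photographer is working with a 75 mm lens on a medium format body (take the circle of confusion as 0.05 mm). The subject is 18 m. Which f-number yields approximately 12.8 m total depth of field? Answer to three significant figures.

Write h = H − f = f²/(N·c). The thin-lens limits are Dn = s·h/(h + (s−f)) and Df = s·h/(h − (s−f)), so DoF = Df − Dn = 2·s·(s−f)·h / (h² − (s−f)²).
That is a quadratic in h: DoF·h² − 2·s·(s−f)·h − DoF·(s−f)² = 0 ⇒ h = (s−f)·(s + √(s² + DoF²)) / DoF = 17925 × (18000 + √(18000² + 12800²)) / 12800 = 17925 × (18000 + 22087.1) / 12800 ≈ 56138 mm.
Then N = f²/(c·h) = 75² / (0.05 × 56138) = 5625 / 2806.9 ≈ 2.00.

f/2.00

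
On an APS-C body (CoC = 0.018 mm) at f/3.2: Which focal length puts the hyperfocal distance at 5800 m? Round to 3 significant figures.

578 mm

From H = f²/(N·c) + f, with f ≪ H: f ≈ √(H·N·c) = √(5800000 × 3.2 × 0.018) = √334080 ≈ 578.0 mm.
The +f correction barely moves this — solving exactly, f² + N·c·f − N·c·H = 0 ⇒ f = (−N·c + √((N·c)² + 4·N·c·H))/2 = (−0.0576 + √1336320)/2 ≈ 577.97 mm, so f ≈ 578 mm.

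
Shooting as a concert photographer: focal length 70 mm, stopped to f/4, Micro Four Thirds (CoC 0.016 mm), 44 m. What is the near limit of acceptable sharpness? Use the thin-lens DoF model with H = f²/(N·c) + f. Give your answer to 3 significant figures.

28.0 m

Hyperfocal distance H = f²/(N·c) + f = 70²/(4 × 0.016) + 70 = 4900/0.064 + 70 ≈ 76632.5 mm ≈ 76.63 m.
Near limit Dn = s·(H − f)/(H + s − 2f) = 44000 × (76632.5 − 70) / (76632.5 + 44000 − 2 × 70) = 44000 × 76562.5 / 120492.5 ≈ 27958 mm ≈ 28.0 m.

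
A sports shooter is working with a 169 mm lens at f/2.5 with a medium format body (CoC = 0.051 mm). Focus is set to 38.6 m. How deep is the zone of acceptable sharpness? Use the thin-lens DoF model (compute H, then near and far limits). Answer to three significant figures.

Hyperfocal distance H = f²/(N·c) + f = 169²/(2.5 × 0.051) + 169 = 28561/0.1275 + 169 ≈ 224176.8 mm ≈ 224.2 m.
Near limit Dn = s·(H − f)/(H + s − 2f) = 38600 × (224176.8 − 169) / (224176.8 + 38600 − 2 × 169) = 38600 × 224007.8 / 262438.8 ≈ 32947 mm.
Far limit Df = s·(H − f)/(H − s) = 38600 × (224176.8 − 169) / (224176.8 − 38600) = 38600 × 224007.8 / 185576.8 ≈ 46594 mm.
Depth of field = Df − Dn = 46594 − 32947 ≈ 13647 mm ≈ 13.6 m.

13.6 m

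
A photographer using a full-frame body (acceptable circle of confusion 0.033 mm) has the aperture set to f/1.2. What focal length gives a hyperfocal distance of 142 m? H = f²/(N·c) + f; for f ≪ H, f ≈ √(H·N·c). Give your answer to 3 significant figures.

From H = f²/(N·c) + f, with f ≪ H: f ≈ √(H·N·c) = √(142000 × 1.2 × 0.033) = √5623.2 ≈ 74.99 mm.
The +f correction barely moves this — solving exactly, f² + N·c·f − N·c·H = 0 ⇒ f = (−N·c + √((N·c)² + 4·N·c·H))/2 = (−0.0396 + √22493)/2 ≈ 74.968 mm, so f ≈ 75.0 mm.

75.0 mm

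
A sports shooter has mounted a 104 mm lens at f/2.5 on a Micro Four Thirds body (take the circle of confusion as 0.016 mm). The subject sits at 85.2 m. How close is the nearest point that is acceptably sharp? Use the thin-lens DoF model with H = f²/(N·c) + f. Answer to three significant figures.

64.8 m

Hyperfocal distance H = f²/(N·c) + f = 104²/(2.5 × 0.016) + 104 = 10816/0.04 + 104 ≈ 270504.0 mm ≈ 270.5 m.
Near limit Dn = s·(H − f)/(H + s − 2f) = 85200 × (270504.0 − 104) / (270504.0 + 85200 − 2 × 104) = 85200 × 270400.0 / 355496.0 ≈ 64805 mm ≈ 64.8 m.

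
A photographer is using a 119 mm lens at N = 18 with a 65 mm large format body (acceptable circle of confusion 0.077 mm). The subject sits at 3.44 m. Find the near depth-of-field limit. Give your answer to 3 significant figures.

Hyperfocal distance H = f²/(N·c) + f = 119²/(18 × 0.077) + 119 = 14161/1.386 + 119 ≈ 10336.2 mm ≈ 10.34 m.
Near limit Dn = s·(H − f)/(H + s − 2f) = 3440 × (10336.2 − 119) / (10336.2 + 3440 − 2 × 119) = 3440 × 10217.2 / 13538.2 ≈ 2596.1 mm ≈ 2.60 m.

2.60 m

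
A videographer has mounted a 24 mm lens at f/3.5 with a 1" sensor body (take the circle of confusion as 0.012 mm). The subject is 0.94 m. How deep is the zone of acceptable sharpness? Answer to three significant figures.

126 mm

Hyperfocal distance H = f²/(N·c) + f = 24²/(3.5 × 0.012) + 24 = 576/0.042 + 24 ≈ 13738.3 mm ≈ 13.74 m.
Near limit Dn = s·(H − f)/(H + s − 2f) = 940 × (13738.3 − 24) / (13738.3 + 940 − 2 × 24) = 940 × 13714.3 / 14630.3 ≈ 881.15 mm.
Far limit Df = s·(H − f)/(H − s) = 940 × (13738.3 − 24) / (13738.3 − 940) = 940 × 13714.3 / 12798.3 ≈ 1007.28 mm.
Depth of field = Df − Dn = 1007.28 − 881.15 ≈ 126.13 mm.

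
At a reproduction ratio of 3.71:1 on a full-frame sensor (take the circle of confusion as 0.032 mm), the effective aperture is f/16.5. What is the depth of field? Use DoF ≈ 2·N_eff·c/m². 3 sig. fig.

At magnification m, DoF ≈ 2·N_eff·c/m² = 2 × 16.5 × 0.032 / 3.71² = 1.056 / 13.76 ≈ 0.0767 mm.

0.0767 mm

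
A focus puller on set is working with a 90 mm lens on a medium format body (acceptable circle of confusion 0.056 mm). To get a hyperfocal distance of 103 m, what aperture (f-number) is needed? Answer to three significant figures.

Rearrange H = f²/(N·c) + f for N: N = f² / ((H − f)·c).
N = 90² / ((103000 − 90) × 0.056) = 8100 / 5763 ≈ 1.41.

f/1.41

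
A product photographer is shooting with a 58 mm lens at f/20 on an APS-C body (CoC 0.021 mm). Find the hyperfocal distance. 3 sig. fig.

8.07 m

Hyperfocal distance H = f²/(N·c) + f = 58²/(20 × 0.021) + 58 = 3364/0.42 + 58 ≈ 8067.5 mm ≈ 8.07 m.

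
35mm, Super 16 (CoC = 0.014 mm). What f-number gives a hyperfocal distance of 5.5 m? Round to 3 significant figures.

f/16

Rearrange H = f²/(N·c) + f for N: N = f² / ((H − f)·c).
N = 35² / ((5500 − 35) × 0.014) = 1225 / 76.51 ≈ 16.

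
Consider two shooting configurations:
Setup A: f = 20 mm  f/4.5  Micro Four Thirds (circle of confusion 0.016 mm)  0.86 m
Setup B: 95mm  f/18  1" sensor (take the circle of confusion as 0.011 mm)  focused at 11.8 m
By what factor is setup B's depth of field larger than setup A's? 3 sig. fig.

Setup A: H = 20²/(4.5×0.016) + 20 ≈ 5575.6 mm; DoF = Df − Dn = 1013.20 − 747.05 ≈ 266.15 mm.
Setup B: H = 95²/(18×0.011) + 95 ≈ 45675.8 mm; DoF = Df − Dn = 15877.2 − 9388.9 ≈ 6488.3 mm.
Ratio = 6488.3 / 266.15 ≈ 24.4.

24.4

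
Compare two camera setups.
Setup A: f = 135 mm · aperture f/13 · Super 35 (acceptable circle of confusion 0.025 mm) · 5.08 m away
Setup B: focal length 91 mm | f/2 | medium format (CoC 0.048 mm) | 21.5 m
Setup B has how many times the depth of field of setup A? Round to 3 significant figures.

Setup A: H = 135²/(13×0.025) + 135 ≈ 56211.9 mm; DoF = Df − Dn = 5571.29 − 4668.33 ≈ 902.96 mm.
Setup B: H = 91²/(2×0.048) + 91 ≈ 86351.4 mm; DoF = Df − Dn = 28598 − 17225 ≈ 11373 mm.
Ratio = 11373 / 902.96 ≈ 12.6.

12.6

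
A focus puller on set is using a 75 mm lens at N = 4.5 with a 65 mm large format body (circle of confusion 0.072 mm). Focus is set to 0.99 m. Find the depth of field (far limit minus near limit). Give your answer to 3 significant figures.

Hyperfocal distance H = f²/(N·c) + f = 75²/(4.5 × 0.072) + 75 = 5625/0.324 + 75 ≈ 17436.1 mm ≈ 17.44 m.
Near limit Dn = s·(H − f)/(H + s − 2f) = 990 × (17436.1 − 75) / (17436.1 + 990 − 2 × 75) = 990 × 17361.1 / 18276.1 ≈ 940.44 mm.
Far limit Df = s·(H − f)/(H − s) = 990 × (17436.1 − 75) / (17436.1 − 990) = 990 × 17361.1 / 16446.1 ≈ 1045.08 mm.
Depth of field = Df − Dn = 1045.08 − 940.44 ≈ 104.64 mm.

105 mm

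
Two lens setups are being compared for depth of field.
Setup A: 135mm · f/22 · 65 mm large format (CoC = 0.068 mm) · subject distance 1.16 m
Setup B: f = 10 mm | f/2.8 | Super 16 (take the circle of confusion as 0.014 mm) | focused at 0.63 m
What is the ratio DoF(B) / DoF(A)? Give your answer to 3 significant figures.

1.66

Setup A: H = 135²/(22×0.068) + 135 ≈ 12317.5 mm; DoF = Df − Dn = 1266.57 − 1069.98 ≈ 196.59 mm.
Setup B: H = 10²/(2.8×0.014) + 10 ≈ 2561.0 mm; DoF = Df − Dn = 832.28 − 506.82 ≈ 325.46 mm.
Ratio = 325.46 / 196.59 ≈ 1.66.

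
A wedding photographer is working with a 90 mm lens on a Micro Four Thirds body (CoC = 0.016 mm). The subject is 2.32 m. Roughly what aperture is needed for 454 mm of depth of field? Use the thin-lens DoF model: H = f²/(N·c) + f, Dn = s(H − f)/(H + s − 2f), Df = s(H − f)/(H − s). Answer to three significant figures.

Write h = H − f = f²/(N·c). The thin-lens limits are Dn = s·h/(h + (s−f)) and Df = s·h/(h − (s−f)), so DoF = Df − Dn = 2·s·(s−f)·h / (h² − (s−f)²).
That is a quadratic in h: DoF·h² − 2·s·(s−f)·h − DoF·(s−f)² = 0 ⇒ h = (s−f)·(s + √(s² + DoF²)) / DoF = 2230 × (2320 + √(2320² + 454²)) / 454 = 2230 × (2320 + 2364.00) / 454 ≈ 23007 mm.
Then N = f²/(c·h) = 90² / (0.016 × 23007) = 8100 / 368.12 ≈ 22.

f/22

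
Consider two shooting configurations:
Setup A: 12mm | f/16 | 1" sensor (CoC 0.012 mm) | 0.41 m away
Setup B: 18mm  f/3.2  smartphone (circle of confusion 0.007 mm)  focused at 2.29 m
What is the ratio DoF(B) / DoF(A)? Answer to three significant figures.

1.22

Setup A: H = 12²/(16×0.012) + 12 ≈ 762.0 mm; DoF = Df − Dn = 873.58 − 267.86 ≈ 605.72 mm.
Setup B: H = 18²/(3.2×0.007) + 18 ≈ 14482.3 mm; DoF = Df − Dn = 2716.74 − 1979.13 ≈ 737.61 mm.
Ratio = 737.61 / 605.72 ≈ 1.22.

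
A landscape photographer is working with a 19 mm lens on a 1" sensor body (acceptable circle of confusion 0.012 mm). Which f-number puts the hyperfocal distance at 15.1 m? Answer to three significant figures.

Rearrange H = f²/(N·c) + f for N: N = f² / ((H − f)·c).
N = 19² / ((15100 − 19) × 0.012) = 361 / 181.0 ≈ 1.99.

f/1.99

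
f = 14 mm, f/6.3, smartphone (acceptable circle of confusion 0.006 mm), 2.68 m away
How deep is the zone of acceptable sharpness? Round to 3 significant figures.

3.75 m

Hyperfocal distance H = f²/(N·c) + f = 14²/(6.3 × 0.006) + 14 = 196/0.0378 + 14 ≈ 5199.2 mm ≈ 5.199 m.
Near limit Dn = s·(H − f)/(H + s − 2f) = 2680 × (5199.2 − 14) / (5199.2 + 2680 − 2 × 14) = 2680 × 5185.2 / 7851.2 ≈ 1770.0 mm.
Far limit Df = s·(H − f)/(H − s) = 2680 × (5199.2 − 14) / (5199.2 − 2680) = 2680 × 5185.2 / 2519.2 ≈ 5516.2 mm.
Depth of field = Df − Dn = 5516.2 − 1770.0 ≈ 3746.2 mm ≈ 3.75 m.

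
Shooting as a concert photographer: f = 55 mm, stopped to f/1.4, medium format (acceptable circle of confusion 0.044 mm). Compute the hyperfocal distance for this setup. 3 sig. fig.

Hyperfocal distance H = f²/(N·c) + f = 55²/(1.4 × 0.044) + 55 = 3025/0.0616 + 55 ≈ 49162.1 mm ≈ 49.2 m.

49.2 m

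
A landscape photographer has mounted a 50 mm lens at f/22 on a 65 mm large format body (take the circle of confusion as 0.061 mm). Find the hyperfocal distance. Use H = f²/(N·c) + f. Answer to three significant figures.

1.91 m

Hyperfocal distance H = f²/(N·c) + f = 50²/(22 × 0.061) + 50 = 2500/1.342 + 50 ≈ 1912.9 mm ≈ 1.91 m.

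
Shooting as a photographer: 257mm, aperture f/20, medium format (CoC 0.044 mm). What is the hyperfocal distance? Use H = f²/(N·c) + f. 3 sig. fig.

75.3 m

Hyperfocal distance H = f²/(N·c) + f = 257²/(20 × 0.044) + 257 = 66049/0.88 + 257 ≈ 75312.7 mm ≈ 75.3 m.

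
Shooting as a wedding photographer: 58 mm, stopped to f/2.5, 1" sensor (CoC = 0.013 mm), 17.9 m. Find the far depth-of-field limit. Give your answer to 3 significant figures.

Hyperfocal distance H = f²/(N·c) + f = 58²/(2.5 × 0.013) + 58 = 3364/0.0325 + 58 ≈ 103565.7 mm ≈ 103.6 m.
Far limit Df = s·(H − f)/(H − s) = 17900 × (103565.7 − 58) / (103565.7 − 17900) = 17900 × 103507.7 / 85665.7 ≈ 21628 mm ≈ 21.6 m.

21.6 m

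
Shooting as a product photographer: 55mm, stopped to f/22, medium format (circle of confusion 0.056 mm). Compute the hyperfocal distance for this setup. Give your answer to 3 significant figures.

Hyperfocal distance H = f²/(N·c) + f = 55²/(22 × 0.056) + 55 = 3025/1.232 + 55 ≈ 2510.4 mm ≈ 2.51 m.

2.51 m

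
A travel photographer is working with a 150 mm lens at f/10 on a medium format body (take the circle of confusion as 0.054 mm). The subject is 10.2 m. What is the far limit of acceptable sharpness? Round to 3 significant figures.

Hyperfocal distance H = f²/(N·c) + f = 150²/(10 × 0.054) + 150 = 22500/0.54 + 150 ≈ 41816.7 mm ≈ 41.82 m.
Far limit Df = s·(H − f)/(H − s) = 10200 × (41816.7 − 150) / (41816.7 − 10200) = 10200 × 41666.7 / 31616.7 ≈ 13442 mm ≈ 13.4 m.

13.4 m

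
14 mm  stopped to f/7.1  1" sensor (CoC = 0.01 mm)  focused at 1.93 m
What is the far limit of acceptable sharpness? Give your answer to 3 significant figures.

6.31 m

Hyperfocal distance H = f²/(N·c) + f = 14²/(7.1 × 0.01) + 14 = 196/0.071 + 14 ≈ 2774.6 mm ≈ 2.775 m.
Far limit Df = s·(H − f)/(H − s) = 1930 × (2774.6 − 14) / (2774.6 − 1930) = 1930 × 2760.6 / 844.6 ≈ 6308.5 mm ≈ 6.31 m.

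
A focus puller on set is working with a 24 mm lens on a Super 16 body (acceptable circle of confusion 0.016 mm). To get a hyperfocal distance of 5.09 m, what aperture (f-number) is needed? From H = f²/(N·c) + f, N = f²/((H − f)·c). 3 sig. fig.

f/7.11

Rearrange H = f²/(N·c) + f for N: N = f² / ((H − f)·c).
N = 24² / ((5090 − 24) × 0.016) = 576 / 81.06 ≈ 7.11.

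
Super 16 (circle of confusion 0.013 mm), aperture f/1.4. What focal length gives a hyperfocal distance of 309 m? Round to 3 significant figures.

From H = f²/(N·c) + f, with f ≪ H: f ≈ √(H·N·c) = √(309000 × 1.4 × 0.013) = √5623.8 ≈ 74.99 mm.
The +f correction barely moves this — solving exactly, f² + N·c·f − N·c·H = 0 ⇒ f = (−N·c + √((N·c)² + 4·N·c·H))/2 = (−0.0182 + √22495)/2 ≈ 74.983 mm, so f ≈ 75.0 mm.

75.0 mm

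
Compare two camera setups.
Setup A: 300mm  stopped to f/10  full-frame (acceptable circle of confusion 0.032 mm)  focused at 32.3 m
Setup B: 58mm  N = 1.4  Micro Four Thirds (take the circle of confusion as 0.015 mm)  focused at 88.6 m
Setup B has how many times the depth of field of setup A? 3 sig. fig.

18.9

Setup A: H = 300²/(10×0.032) + 300 ≈ 281550.0 mm; DoF = Df − Dn = 36446.8 − 29000.4 ≈ 7446.4 mm.
Setup B: H = 58²/(1.4×0.015) + 58 ≈ 160248.5 mm; DoF = Df − Dn = 198090 − 57061 ≈ 141029 mm.
Ratio = 141029 / 7446.4 ≈ 18.9.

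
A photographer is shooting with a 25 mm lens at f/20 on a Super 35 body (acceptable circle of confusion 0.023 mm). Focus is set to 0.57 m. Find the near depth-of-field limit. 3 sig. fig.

407 mm

Hyperfocal distance H = f²/(N·c) + f = 25²/(20 × 0.023) + 25 = 625/0.46 + 25 ≈ 1383.7 mm ≈ 1.384 m.
Near limit Dn = s·(H − f)/(H + s − 2f) = 570 × (1383.7 − 25) / (1383.7 + 570 − 2 × 25) = 570 × 1358.7 / 1903.7 ≈ 406.82 mm.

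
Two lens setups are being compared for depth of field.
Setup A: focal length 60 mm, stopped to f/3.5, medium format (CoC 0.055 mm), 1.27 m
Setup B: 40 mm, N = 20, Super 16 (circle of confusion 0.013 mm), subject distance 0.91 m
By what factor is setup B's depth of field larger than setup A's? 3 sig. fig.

1.59

Setup A: H = 60²/(3.5×0.055) + 60 ≈ 18761.3 mm; DoF = Df − Dn = 1357.86 − 1192.82 ≈ 165.04 mm.
Setup B: H = 40²/(20×0.013) + 40 ≈ 6193.8 mm; DoF = Df − Dn = 1059.83 − 797.28 ≈ 262.55 mm.
Ratio = 262.55 / 165.04 ≈ 1.59.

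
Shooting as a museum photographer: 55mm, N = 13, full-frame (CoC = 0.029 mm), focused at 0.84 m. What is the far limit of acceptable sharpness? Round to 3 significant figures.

Hyperfocal distance H = f²/(N·c) + f = 55²/(13 × 0.029) + 55 = 3025/0.377 + 55 ≈ 8078.9 mm ≈ 8.079 m.
Far limit Df = s·(H − f)/(H − s) = 840 × (8078.9 − 55) / (8078.9 − 840) = 840 × 8023.9 / 7238.9 ≈ 931.09 mm ≈ 0.931 m.

0.931 m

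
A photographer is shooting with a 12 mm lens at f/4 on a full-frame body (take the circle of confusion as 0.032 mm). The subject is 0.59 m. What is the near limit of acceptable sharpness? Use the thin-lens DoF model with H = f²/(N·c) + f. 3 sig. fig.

390 mm

Hyperfocal distance H = f²/(N·c) + f = 12²/(4 × 0.032) + 12 = 144/0.128 + 12 ≈ 1137.0 mm ≈ 1.137 m.
Near limit Dn = s·(H − f)/(H + s − 2f) = 590 × (1137.0 − 12) / (1137.0 + 590 − 2 × 12) = 590 × 1125.0 / 1703.0 ≈ 389.75 mm.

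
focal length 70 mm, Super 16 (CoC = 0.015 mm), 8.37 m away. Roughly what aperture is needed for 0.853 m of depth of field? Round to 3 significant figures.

f/2.00

Write h = H − f = f²/(N·c). The thin-lens limits are Dn = s·h/(h + (s−f)) and Df = s·h/(h − (s−f)), so DoF = Df − Dn = 2·s·(s−f)·h / (h² − (s−f)²).
That is a quadratic in h: DoF·h² − 2·s·(s−f)·h − DoF·(s−f)² = 0 ⇒ h = (s−f)·(s + √(s² + DoF²)) / DoF = 8300 × (8370 + √(8370² + 853²)) / 853 = 8300 × (8370 + 8413.35) / 853 ≈ 163308 mm.
Then N = f²/(c·h) = 70² / (0.015 × 163308) = 4900 / 2449.6 ≈ 2.00.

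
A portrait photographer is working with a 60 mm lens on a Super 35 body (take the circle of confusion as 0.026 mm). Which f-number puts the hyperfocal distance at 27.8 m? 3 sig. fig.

f/4.99

Rearrange H = f²/(N·c) + f for N: N = f² / ((H − f)·c).
N = 60² / ((27800 − 60) × 0.026) = 3600 / 721.2 ≈ 4.99.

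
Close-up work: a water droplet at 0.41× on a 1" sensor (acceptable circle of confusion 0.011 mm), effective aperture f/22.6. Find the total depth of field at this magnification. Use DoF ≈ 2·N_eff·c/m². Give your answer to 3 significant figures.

2.96 mm

At magnification m, DoF ≈ 2·N_eff·c/m² = 2 × 22.6 × 0.011 / 0.41² = 0.4972 / 0.1681 ≈ 2.96 mm.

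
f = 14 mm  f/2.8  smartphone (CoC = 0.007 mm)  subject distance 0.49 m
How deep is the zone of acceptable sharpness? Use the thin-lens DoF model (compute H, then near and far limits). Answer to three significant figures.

46.8 mm

Hyperfocal distance H = f²/(N·c) + f = 14²/(2.8 × 0.007) + 14 = 196/0.0196 + 14 ≈ 10014.0 mm ≈ 10.01 m.
Near limit Dn = s·(H − f)/(H + s − 2f) = 490 × (10014.0 − 14) / (10014.0 + 490 − 2 × 14) = 490 × 10000.0 / 10476.0 ≈ 467.736 mm.
Far limit Df = s·(H − f)/(H − s) = 490 × (10014.0 − 14) / (10014.0 − 490) = 490 × 10000.0 / 9524.0 ≈ 514.490 mm.
Depth of field = Df − Dn = 514.490 − 467.736 ≈ 46.754 mm.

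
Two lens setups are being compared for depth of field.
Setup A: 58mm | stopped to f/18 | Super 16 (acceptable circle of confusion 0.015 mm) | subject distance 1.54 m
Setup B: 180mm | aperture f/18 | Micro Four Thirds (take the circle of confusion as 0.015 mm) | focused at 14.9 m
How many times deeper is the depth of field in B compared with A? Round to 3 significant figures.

9.99

Setup A: H = 58²/(18×0.015) + 58 ≈ 12517.3 mm; DoF = Df − Dn = 1747.91 − 1376.29 ≈ 371.62 mm.
Setup B: H = 180²/(18×0.015) + 180 ≈ 120180.0 mm; DoF = Df − Dn = 16983.3 − 13272.0 ≈ 3711.3 mm.
Ratio = 3711.3 / 371.62 ≈ 9.99.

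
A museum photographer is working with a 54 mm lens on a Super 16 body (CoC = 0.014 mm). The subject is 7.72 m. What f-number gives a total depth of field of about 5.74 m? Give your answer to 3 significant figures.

Write h = H − f = f²/(N·c). The thin-lens limits are Dn = s·h/(h + (s−f)) and Df = s·h/(h − (s−f)), so DoF = Df − Dn = 2·s·(s−f)·h / (h² − (s−f)²).
That is a quadratic in h: DoF·h² − 2·s·(s−f)·h − DoF·(s−f)² = 0 ⇒ h = (s−f)·(s + √(s² + DoF²)) / DoF = 7666 × (7720 + √(7720² + 5740²)) / 5740 = 7666 × (7720 + 9620.08) / 5740 ≈ 23158 mm.
Then N = f²/(c·h) = 54² / (0.014 × 23158) = 2916 / 324.22 ≈ 8.99.

f/8.99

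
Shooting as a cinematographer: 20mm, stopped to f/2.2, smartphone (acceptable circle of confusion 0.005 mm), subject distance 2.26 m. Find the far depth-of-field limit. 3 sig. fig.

Hyperfocal distance H = f²/(N·c) + f = 20²/(2.2 × 0.005) + 20 = 400/0.011 + 20 ≈ 36383.6 mm ≈ 36.38 m.
Far limit Df = s·(H − f)/(H − s) = 2260 × (36383.6 − 20) / (36383.6 − 2260) = 2260 × 36363.6 / 34123.6 ≈ 2408.4 mm ≈ 2.41 m.

2.41 m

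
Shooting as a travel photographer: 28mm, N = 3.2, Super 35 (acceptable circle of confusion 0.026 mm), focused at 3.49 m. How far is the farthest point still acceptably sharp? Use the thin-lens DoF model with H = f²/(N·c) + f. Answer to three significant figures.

5.52 m

Hyperfocal distance H = f²/(N·c) + f = 28²/(3.2 × 0.026) + 28 = 784/0.0832 + 28 ≈ 9451.1 mm ≈ 9.451 m.
Far limit Df = s·(H − f)/(H − s) = 3490 × (9451.1 − 28) / (9451.1 − 3490) = 3490 × 9423.1 / 5961.1 ≈ 5516.9 mm ≈ 5.52 m.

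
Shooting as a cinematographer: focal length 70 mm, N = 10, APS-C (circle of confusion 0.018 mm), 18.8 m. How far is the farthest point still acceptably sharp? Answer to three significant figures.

60.3 m

Hyperfocal distance H = f²/(N·c) + f = 70²/(10 × 0.018) + 70 = 4900/0.18 + 70 ≈ 27292.2 mm ≈ 27.29 m.
Far limit Df = s·(H − f)/(H − s) = 18800 × (27292.2 − 70) / (27292.2 − 18800) = 18800 × 27222.2 / 8492.2 ≈ 60264 mm ≈ 60.3 m.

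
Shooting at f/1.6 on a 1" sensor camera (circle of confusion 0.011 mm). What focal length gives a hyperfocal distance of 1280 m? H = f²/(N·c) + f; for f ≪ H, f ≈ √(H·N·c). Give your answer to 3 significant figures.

150 mm

From H = f²/(N·c) + f, with f ≪ H: f ≈ √(H·N·c) = √(1280000 × 1.6 × 0.011) = √22528 ≈ 150.1 mm.
The +f correction barely moves this — solving exactly, f² + N·c·f − N·c·H = 0 ⇒ f = (−N·c + √((N·c)² + 4·N·c·H))/2 = (−0.0176 + √90112)/2 ≈ 150.08 mm, so f ≈ 150 mm.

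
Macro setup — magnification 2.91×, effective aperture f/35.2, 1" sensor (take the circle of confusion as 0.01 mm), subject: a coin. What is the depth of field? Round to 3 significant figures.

At magnification m, DoF ≈ 2·N_eff·c/m² = 2 × 35.2 × 0.01 / 2.91² = 0.704 / 8.468 ≈ 0.0831 mm.

0.0831 mm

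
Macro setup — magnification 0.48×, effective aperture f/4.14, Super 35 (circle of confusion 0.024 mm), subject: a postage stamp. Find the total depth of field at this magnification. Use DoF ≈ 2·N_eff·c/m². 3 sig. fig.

At magnification m, DoF ≈ 2·N_eff·c/m² = 2 × 4.14 × 0.024 / 0.48² = 0.1987 / 0.2304 ≈ 0.862 mm.

0.862 mm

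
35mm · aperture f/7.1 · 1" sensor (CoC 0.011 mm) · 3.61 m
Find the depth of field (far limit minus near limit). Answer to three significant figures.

Hyperfocal distance H = f²/(N·c) + f = 35²/(7.1 × 0.011) + 35 = 1225/0.0781 + 35 ≈ 15720.0 mm ≈ 15.72 m.
Near limit Dn = s·(H − f)/(H + s − 2f) = 3610 × (15720.0 − 35) / (15720.0 + 3610 − 2 × 35) = 3610 × 15685.0 / 19260.0 ≈ 2939.9 mm.
Far limit Df = s·(H − f)/(H − s) = 3610 × (15720.0 − 35) / (15720.0 − 3610) = 3610 × 15685.0 / 12110.0 ≈ 4675.7 mm.
Depth of field = Df − Dn = 4675.7 − 2939.9 ≈ 1735.8 mm ≈ 1.74 m.

1.74 m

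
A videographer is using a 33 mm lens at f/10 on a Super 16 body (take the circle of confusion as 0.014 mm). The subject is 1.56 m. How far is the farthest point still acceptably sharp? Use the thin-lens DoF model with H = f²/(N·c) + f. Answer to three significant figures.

Hyperfocal distance H = f²/(N·c) + f = 33²/(10 × 0.014) + 33 = 1089/0.14 + 33 ≈ 7811.6 mm ≈ 7.812 m.
Far limit Df = s·(H − f)/(H − s) = 1560 × (7811.6 − 33) / (7811.6 − 1560) = 1560 × 7778.6 / 6251.6 ≈ 1941.0 mm ≈ 1.94 m.

1.94 m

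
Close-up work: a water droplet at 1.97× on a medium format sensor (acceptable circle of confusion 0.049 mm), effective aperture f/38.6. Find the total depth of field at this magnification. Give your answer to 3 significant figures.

0.975 mm

At magnification m, DoF ≈ 2·N_eff·c/m² = 2 × 38.6 × 0.049 / 1.97² = 3.783 / 3.881 ≈ 0.975 mm.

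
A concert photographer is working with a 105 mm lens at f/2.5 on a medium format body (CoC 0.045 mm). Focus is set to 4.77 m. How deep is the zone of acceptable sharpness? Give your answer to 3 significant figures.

Hyperfocal distance H = f²/(N·c) + f = 105²/(2.5 × 0.045) + 105 = 11025/0.1125 + 105 ≈ 98105.0 mm ≈ 98.11 m.
Near limit Dn = s·(H − f)/(H + s − 2f) = 4770 × (98105.0 − 105) / (98105.0 + 4770 − 2 × 105) = 4770 × 98000.0 / 102665.0 ≈ 4553.26 mm.
Far limit Df = s·(H − f)/(H − s) = 4770 × (98105.0 − 105) / (98105.0 − 4770) = 4770 × 98000.0 / 93335.0 ≈ 5008.41 mm.
Depth of field = Df − Dn = 5008.41 − 4553.26 ≈ 455.15 mm.

455 mm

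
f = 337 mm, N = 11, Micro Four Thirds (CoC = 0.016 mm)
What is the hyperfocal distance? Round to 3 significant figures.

646 m

Hyperfocal distance H = f²/(N·c) + f = 337²/(11 × 0.016) + 337 = 113569/0.176 + 337 ≈ 645615.4 mm ≈ 646 m.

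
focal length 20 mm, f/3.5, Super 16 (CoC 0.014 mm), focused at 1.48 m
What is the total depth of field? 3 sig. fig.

0.547 m

Hyperfocal distance H = f²/(N·c) + f = 20²/(3.5 × 0.014) + 20 = 400/0.049 + 20 ≈ 8183.3 mm ≈ 8.183 m.
Near limit Dn = s·(H − f)/(H + s − 2f) = 1480 × (8183.3 − 20) / (8183.3 + 1480 − 2 × 20) = 1480 × 8163.3 / 9623.3 ≈ 1255.46 mm.
Far limit Df = s·(H − f)/(H − s) = 1480 × (8183.3 − 20) / (8183.3 − 1480) = 1480 × 8163.3 / 6703.3 ≈ 1802.35 mm.
Depth of field = Df − Dn = 1802.35 − 1255.46 ≈ 546.89 mm ≈ 0.547 m.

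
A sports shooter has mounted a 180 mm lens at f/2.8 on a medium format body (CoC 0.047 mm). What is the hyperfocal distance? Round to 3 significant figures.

Hyperfocal distance H = f²/(N·c) + f = 180²/(2.8 × 0.047) + 180 = 32400/0.1316 + 180 ≈ 246380.6 mm ≈ 246 m.

246 m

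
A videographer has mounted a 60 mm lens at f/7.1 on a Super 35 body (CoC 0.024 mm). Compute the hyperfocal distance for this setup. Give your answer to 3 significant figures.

21.2 m

Hyperfocal distance H = f²/(N·c) + f = 60²/(7.1 × 0.024) + 60 = 3600/0.1704 + 60 ≈ 21186.8 mm ≈ 21.2 m.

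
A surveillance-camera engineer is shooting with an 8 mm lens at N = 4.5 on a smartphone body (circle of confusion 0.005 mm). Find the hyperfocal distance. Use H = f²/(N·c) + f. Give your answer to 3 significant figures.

Hyperfocal distance H = f²/(N·c) + f = 8²/(4.5 × 0.005) + 8 = 64/0.0225 + 8 ≈ 2852.4 mm ≈ 2.85 m.

2.85 m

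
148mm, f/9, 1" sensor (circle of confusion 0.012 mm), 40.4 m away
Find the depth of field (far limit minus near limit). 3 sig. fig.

Hyperfocal distance H = f²/(N·c) + f = 148²/(9 × 0.012) + 148 = 21904/0.108 + 148 ≈ 202962.8 mm ≈ 203.0 m.
Near limit Dn = s·(H − f)/(H + s − 2f) = 40400 × (202962.8 − 148) / (202962.8 + 40400 − 2 × 148) = 40400 × 202814.8 / 243066.8 ≈ 33710 mm.
Far limit Df = s·(H − f)/(H − s) = 40400 × (202962.8 − 148) / (202962.8 − 40400) = 40400 × 202814.8 / 162562.8 ≈ 50403 mm.
Depth of field = Df − Dn = 50403 − 33710 ≈ 16693 mm ≈ 16.7 m.

16.7 m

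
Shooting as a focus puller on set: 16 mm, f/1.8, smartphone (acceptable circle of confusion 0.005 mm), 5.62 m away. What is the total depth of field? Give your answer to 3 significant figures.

2.30 m

Hyperfocal distance H = f²/(N·c) + f = 16²/(1.8 × 0.005) + 16 = 256/0.009 + 16 ≈ 28460.4 mm ≈ 28.46 m.
Near limit Dn = s·(H − f)/(H + s − 2f) = 5620 × (28460.4 − 16) / (28460.4 + 5620 − 2 × 16) = 5620 × 28444.4 / 34048.4 ≈ 4695.0 mm.
Far limit Df = s·(H − f)/(H − s) = 5620 × (28460.4 − 16) / (28460.4 − 5620) = 5620 × 28444.4 / 22840.4 ≈ 6998.9 mm.
Depth of field = Df − Dn = 6998.9 − 4695.0 ≈ 2303.9 mm ≈ 2.30 m.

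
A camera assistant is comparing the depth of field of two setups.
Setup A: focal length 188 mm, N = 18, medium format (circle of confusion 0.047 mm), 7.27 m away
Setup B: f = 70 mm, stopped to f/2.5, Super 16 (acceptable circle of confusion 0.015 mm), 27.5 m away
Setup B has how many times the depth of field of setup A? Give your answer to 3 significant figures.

Setup A: H = 188²/(18×0.047) + 188 ≈ 41965.8 mm; DoF = Df − Dn = 8753.9 − 6216.2 ≈ 2537.7 mm.
Setup B: H = 70²/(2.5×0.015) + 70 ≈ 130736.7 mm; DoF = Df − Dn = 34807 − 22729 ≈ 12078 mm.
Ratio = 12078 / 2537.7 ≈ 4.76.

4.76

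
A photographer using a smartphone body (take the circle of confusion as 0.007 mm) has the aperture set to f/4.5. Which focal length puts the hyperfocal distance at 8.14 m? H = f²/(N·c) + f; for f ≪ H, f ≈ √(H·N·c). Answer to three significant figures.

16.0 mm

From H = f²/(N·c) + f, with f ≪ H: f ≈ √(H·N·c) = √(8140 × 4.5 × 0.007) = √256.41 ≈ 16.01 mm.
The +f correction barely moves this — solving exactly, f² + N·c·f − N·c·H = 0 ⇒ f = (−N·c + √((N·c)² + 4·N·c·H))/2 = (−0.0315 + √1025.6)/2 ≈ 15.997 mm, so f ≈ 16.0 mm.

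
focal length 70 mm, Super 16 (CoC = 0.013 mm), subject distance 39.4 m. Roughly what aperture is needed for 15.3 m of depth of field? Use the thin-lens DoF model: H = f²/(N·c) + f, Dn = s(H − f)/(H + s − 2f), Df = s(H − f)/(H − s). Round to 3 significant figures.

f/1.80

Write h = H − f = f²/(N·c). The thin-lens limits are Dn = s·h/(h + (s−f)) and Df = s·h/(h − (s−f)), so DoF = Df − Dn = 2·s·(s−f)·h / (h² − (s−f)²).
That is a quadratic in h: DoF·h² − 2·s·(s−f)·h − DoF·(s−f)² = 0 ⇒ h = (s−f)·(s + √(s² + DoF²)) / DoF = 39330 × (39400 + √(39400² + 15300²)) / 15300 = 39330 × (39400 + 42266.4) / 15300 ≈ 209931 mm.
Then N = f²/(c·h) = 70² / (0.013 × 209931) = 4900 / 2729.1 ≈ 1.80.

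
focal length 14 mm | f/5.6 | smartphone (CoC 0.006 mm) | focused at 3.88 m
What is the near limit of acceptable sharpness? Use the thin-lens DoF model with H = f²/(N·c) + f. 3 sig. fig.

Hyperfocal distance H = f²/(N·c) + f = 14²/(5.6 × 0.006) + 14 = 196/0.0336 + 14 ≈ 5847.3 mm ≈ 5.847 m.
Near limit Dn = s·(H − f)/(H + s − 2f) = 3880 × (5847.3 − 14) / (5847.3 + 3880 − 2 × 14) = 3880 × 5833.3 / 9699.3 ≈ 2333.5 mm ≈ 2.33 m.

2.33 m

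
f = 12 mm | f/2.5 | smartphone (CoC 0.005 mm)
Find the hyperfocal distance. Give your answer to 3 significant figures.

Hyperfocal distance H = f²/(N·c) + f = 12²/(2.5 × 0.005) + 12 = 144/0.0125 + 12 ≈ 11532.0 mm ≈ 11.5 m.

11.5 m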